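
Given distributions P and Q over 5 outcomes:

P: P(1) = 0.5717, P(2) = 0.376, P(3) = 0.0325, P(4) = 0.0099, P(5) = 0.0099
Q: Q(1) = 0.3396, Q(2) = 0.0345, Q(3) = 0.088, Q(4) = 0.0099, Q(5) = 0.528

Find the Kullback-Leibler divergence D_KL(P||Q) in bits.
1.6218 bits

D_KL(P||Q) = Σ P(x) log₂(P(x)/Q(x))

Computing term by term:
  P(1)·log₂(P(1)/Q(1)) = 0.5717·log₂(0.5717/0.3396) = 0.42959
  P(2)·log₂(P(2)/Q(2)) = 0.376·log₂(0.376/0.0345) = 1.29572
  P(3)·log₂(P(3)/Q(3)) = 0.0325·log₂(0.0325/0.088) = -0.04670
  P(4)·log₂(P(4)/Q(4)) = 0.0099·log₂(0.0099/0.0099) = 0.00000
  P(5)·log₂(P(5)/Q(5)) = 0.0099·log₂(0.0099/0.528) = -0.05680

D_KL(P||Q) = 0.42959 + 1.29572 - 0.04670 + 0.00000 - 0.05680 = 1.62181 ≈ 1.6218 bits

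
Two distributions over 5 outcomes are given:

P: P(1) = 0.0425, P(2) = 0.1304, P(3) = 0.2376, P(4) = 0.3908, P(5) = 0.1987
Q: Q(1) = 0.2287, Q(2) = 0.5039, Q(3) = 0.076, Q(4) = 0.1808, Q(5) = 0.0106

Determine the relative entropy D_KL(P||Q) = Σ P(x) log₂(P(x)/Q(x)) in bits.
1.3080 bits

D_KL(P||Q) = Σ P(x) log₂(P(x)/Q(x))

Computing term by term:
  P(1)·log₂(P(1)/Q(1)) = 0.0425·log₂(0.0425/0.2287) = -0.10319
  P(2)·log₂(P(2)/Q(2)) = 0.1304·log₂(0.1304/0.5039) = -0.25431
  P(3)·log₂(P(3)/Q(3)) = 0.2376·log₂(0.2376/0.076) = 0.39072
  P(4)·log₂(P(4)/Q(4)) = 0.3908·log₂(0.3908/0.1808) = 0.43458
  P(5)·log₂(P(5)/Q(5)) = 0.1987·log₂(0.1987/0.0106) = 0.84019

D_KL(P||Q) = -0.10319 - 0.25431 + 0.39072 + 0.43458 + 0.84019 = 1.30799 ≈ 1.3080 bits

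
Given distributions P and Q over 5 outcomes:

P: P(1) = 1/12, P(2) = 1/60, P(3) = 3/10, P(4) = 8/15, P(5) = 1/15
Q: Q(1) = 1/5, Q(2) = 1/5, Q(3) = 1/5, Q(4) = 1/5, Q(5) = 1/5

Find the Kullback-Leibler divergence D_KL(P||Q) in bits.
0.6595 bits

D_KL(P||Q) = Σ P(x) log₂(P(x)/Q(x))

Computing term by term:
  P(1)·log₂(P(1)/Q(1)) = (1/12)·log₂((1/12)/(1/5)) = -0.10525
  P(2)·log₂(P(2)/Q(2)) = (1/60)·log₂((1/60)/(1/5)) = -0.05975
  P(3)·log₂(P(3)/Q(3)) = (3/10)·log₂((3/10)/(1/5)) = 0.17549
  P(4)·log₂(P(4)/Q(4)) = (8/15)·log₂((8/15)/(1/5)) = 0.75469
  P(5)·log₂(P(5)/Q(5)) = (1/15)·log₂((1/15)/(1/5)) = -0.10566

D_KL(P||Q) = -0.10525 - 0.05975 + 0.17549 + 0.75469 - 0.10566 = 0.65952 ≈ 0.6595 bits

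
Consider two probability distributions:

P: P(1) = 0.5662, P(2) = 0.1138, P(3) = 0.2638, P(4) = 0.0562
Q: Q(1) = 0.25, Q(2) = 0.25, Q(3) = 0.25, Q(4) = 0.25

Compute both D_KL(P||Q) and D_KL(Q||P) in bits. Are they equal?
D_KL(P||Q) = 0.4380 bits, D_KL(Q||P) = 0.5080 bits. No, they are not equal.

D_KL(P||Q) = Σ P(x) log₂(P(x)/Q(x))

Computing term by term:
  P(1)·log₂(P(1)/Q(1)) = 0.5662·log₂(0.5662/0.25) = 0.66777
  P(2)·log₂(P(2)/Q(2)) = 0.1138·log₂(0.1138/0.25) = -0.12921
  P(3)·log₂(P(3)/Q(3)) = 0.2638·log₂(0.2638/0.25) = 0.02045
  P(4)·log₂(P(4)/Q(4)) = 0.0562·log₂(0.0562/0.25) = -0.12101

D_KL(P||Q) = 0.66777 - 0.12921 + 0.02045 - 0.12101 = 0.43800 ≈ 0.4380 bits

D_KL(Q||P) = Σ Q(x) log₂(Q(x)/P(x))

Computing term by term:
  Q(1)·log₂(Q(1)/P(1)) = 0.25·log₂(0.25/0.5662) = -0.29485
  Q(2)·log₂(Q(2)/P(2)) = 0.25·log₂(0.25/0.1138) = 0.28386
  Q(3)·log₂(Q(3)/P(3)) = 0.25·log₂(0.25/0.2638) = -0.01938
  Q(4)·log₂(Q(4)/P(4)) = 0.25·log₂(0.25/0.0562) = 0.53832

D_KL(Q||P) = -0.29485 + 0.28386 - 0.01938 + 0.53832 = 0.50795 ≈ 0.5080 bits

These are NOT equal (difference: 0.0700 bits). KL divergence is asymmetric: D_KL(P||Q) ≠ D_KL(Q||P) in general.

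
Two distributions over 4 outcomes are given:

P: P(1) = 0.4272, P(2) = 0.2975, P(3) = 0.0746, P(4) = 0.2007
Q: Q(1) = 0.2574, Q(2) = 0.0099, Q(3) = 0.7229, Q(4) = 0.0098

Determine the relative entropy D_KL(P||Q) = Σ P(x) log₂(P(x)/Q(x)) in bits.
2.4026 bits

D_KL(P||Q) = Σ P(x) log₂(P(x)/Q(x))

Computing term by term:
  P(1)·log₂(P(1)/Q(1)) = 0.4272·log₂(0.4272/0.2574) = 0.31224
  P(2)·log₂(P(2)/Q(2)) = 0.2975·log₂(0.2975/0.0099) = 1.46052
  P(3)·log₂(P(3)/Q(3)) = 0.0746·log₂(0.0746/0.7229) = -0.24443
  P(4)·log₂(P(4)/Q(4)) = 0.2007·log₂(0.2007/0.0098) = 0.87427

D_KL(P||Q) = 0.31224 + 1.46052 - 0.24443 + 0.87427 = 2.40260 ≈ 2.4026 bits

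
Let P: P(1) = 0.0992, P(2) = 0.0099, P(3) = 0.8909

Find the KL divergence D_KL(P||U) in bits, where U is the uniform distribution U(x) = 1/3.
1.0399 bits

U(i) = 1/3 for all i

D_KL(P||U) = Σ P(x) log₂(P(x) / (1/3))
           = Σ P(x) log₂(P(x)) + log₂(3)
           = log₂(3) - H(P)

H(P) = -Σ P(x) log₂(P(x)):
  -P(1)·log₂(P(1)) = -(0.0992)·log₂(0.0992) = 0.33068
  -P(2)·log₂(P(2)) = -(0.0099)·log₂(0.0099) = 0.06592
  -P(3)·log₂(P(3)) = -(0.8909)·log₂(0.8909) = 0.14848
H(P) = 0.33068 + 0.06592 + 0.14848 = 0.54508 bits

log₂(3) = 1.58496 bits

D_KL(P||U) = 1.58496 - 0.54508 = 1.03988 ≈ 1.0399 bits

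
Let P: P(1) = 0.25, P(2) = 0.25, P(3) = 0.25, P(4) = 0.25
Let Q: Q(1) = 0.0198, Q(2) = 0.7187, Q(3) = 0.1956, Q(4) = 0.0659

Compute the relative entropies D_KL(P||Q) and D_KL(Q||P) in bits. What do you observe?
D_KL(P||Q) = 1.1031 bits, D_KL(Q||P) = 0.8265 bits. The two directions give different values (D_KL(P||Q) exceeds D_KL(Q||P) by 0.2766 bits): KL divergence is asymmetric.

D_KL(P||Q) = Σ P(x) log₂(P(x)/Q(x))

Computing term by term:
  P(1)·log₂(P(1)/Q(1)) = 0.25·log₂(0.25/0.0198) = 0.91459
  P(2)·log₂(P(2)/Q(2)) = 0.25·log₂(0.25/0.7187) = -0.38087
  P(3)·log₂(P(3)/Q(3)) = 0.25·log₂(0.25/0.1956) = 0.08851
  P(4)·log₂(P(4)/Q(4)) = 0.25·log₂(0.25/0.0659) = 0.48089

D_KL(P||Q) = 0.91459 - 0.38087 + 0.08851 + 0.48089 = 1.10312 ≈ 1.1031 bits

D_KL(Q||P) = Σ Q(x) log₂(Q(x)/P(x))

Computing term by term:
  Q(1)·log₂(Q(1)/P(1)) = 0.0198·log₂(0.0198/0.25) = -0.07244
  Q(2)·log₂(Q(2)/P(2)) = 0.7187·log₂(0.7187/0.25) = 1.09491
  Q(3)·log₂(Q(3)/P(3)) = 0.1956·log₂(0.1956/0.25) = -0.06925
  Q(4)·log₂(Q(4)/P(4)) = 0.0659·log₂(0.0659/0.25) = -0.12676

D_KL(Q||P) = -0.07244 + 1.09491 - 0.06925 - 0.12676 = 0.82646 ≈ 0.8265 bits

These are NOT equal (difference: 0.2766 bits). KL divergence is asymmetric: D_KL(P||Q) ≠ D_KL(Q||P) in general.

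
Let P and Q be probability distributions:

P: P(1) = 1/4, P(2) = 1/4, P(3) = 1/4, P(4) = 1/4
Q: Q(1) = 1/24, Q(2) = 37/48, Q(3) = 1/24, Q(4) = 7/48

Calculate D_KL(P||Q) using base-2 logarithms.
1.0808 bits

D_KL(P||Q) = Σ P(x) log₂(P(x)/Q(x))

Computing term by term:
  P(1)·log₂(P(1)/Q(1)) = (1/4)·log₂((1/4)/(1/24)) = 0.64624
  P(2)·log₂(P(2)/Q(2)) = (1/4)·log₂((1/4)/(37/48)) = -0.40612
  P(3)·log₂(P(3)/Q(3)) = (1/4)·log₂((1/4)/(1/24)) = 0.64624
  P(4)·log₂(P(4)/Q(4)) = (1/4)·log₂((1/4)/(7/48)) = 0.19440

D_KL(P||Q) = 0.64624 - 0.40612 + 0.64624 + 0.19440 = 1.08076 ≈ 1.0808 bits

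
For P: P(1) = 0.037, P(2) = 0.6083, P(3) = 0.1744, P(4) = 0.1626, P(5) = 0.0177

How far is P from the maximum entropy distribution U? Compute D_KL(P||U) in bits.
0.7412 bits

U(i) = 1/5 for all i

D_KL(P||U) = Σ P(x) log₂(P(x) / (1/5))
           = Σ P(x) log₂(P(x)) + log₂(5)
           = log₂(5) - H(P)

H(P) = -Σ P(x) log₂(P(x)):
  -P(1)·log₂(P(1)) = -(0.037)·log₂(0.037) = 0.17598
  -P(2)·log₂(P(2)) = -(0.6083)·log₂(0.6083) = 0.43624
  -P(3)·log₂(P(3)) = -(0.1744)·log₂(0.1744) = 0.43941
  -P(4)·log₂(P(4)) = -(0.1626)·log₂(0.1626) = 0.42611
  -P(5)·log₂(P(5)) = -(0.0177)·log₂(0.0177) = 0.10302
H(P) = 0.17598 + 0.43624 + 0.43941 + 0.42611 + 0.10302 = 1.58076 bits

log₂(5) = 2.32193 bits

D_KL(P||U) = 2.32193 - 1.58076 = 0.74117 ≈ 0.7412 bits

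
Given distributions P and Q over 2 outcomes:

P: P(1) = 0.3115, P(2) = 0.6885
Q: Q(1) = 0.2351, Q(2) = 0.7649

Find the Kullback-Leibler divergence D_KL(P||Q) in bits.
0.0219 bits

D_KL(P||Q) = Σ P(x) log₂(P(x)/Q(x))

Computing term by term:
  P(1)·log₂(P(1)/Q(1)) = 0.3115·log₂(0.3115/0.2351) = 0.12646
  P(2)·log₂(P(2)/Q(2)) = 0.6885·log₂(0.6885/0.7649) = -0.10452

D_KL(P||Q) = 0.12646 - 0.10452 = 0.02194 ≈ 0.0219 bits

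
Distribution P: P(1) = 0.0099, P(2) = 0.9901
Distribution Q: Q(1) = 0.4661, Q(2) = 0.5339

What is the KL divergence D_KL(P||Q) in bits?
0.8272 bits

D_KL(P||Q) = Σ P(x) log₂(P(x)/Q(x))

Computing term by term:
  P(1)·log₂(P(1)/Q(1)) = 0.0099·log₂(0.0099/0.4661) = -0.05501
  P(2)·log₂(P(2)/Q(2)) = 0.9901·log₂(0.9901/0.5339) = 0.88218

D_KL(P||Q) = -0.05501 + 0.88218 = 0.82717 ≈ 0.8272 bits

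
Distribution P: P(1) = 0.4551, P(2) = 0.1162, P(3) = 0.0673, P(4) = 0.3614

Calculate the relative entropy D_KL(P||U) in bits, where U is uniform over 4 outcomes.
0.3296 bits

U(i) = 1/4 for all i

D_KL(P||U) = Σ P(x) log₂(P(x) / (1/4))
           = Σ P(x) log₂(P(x)) + log₂(4)
           = log₂(4) - H(P)

H(P) = -Σ P(x) log₂(P(x)):
  -P(1)·log₂(P(1)) = -(0.4551)·log₂(0.4551) = 0.51688
  -P(2)·log₂(P(2)) = -(0.1162)·log₂(0.1162) = 0.36084
  -P(3)·log₂(P(3)) = -(0.0673)·log₂(0.0673) = 0.26202
  -P(4)·log₂(P(4)) = -(0.3614)·log₂(0.3614) = 0.53066
H(P) = 0.51688 + 0.36084 + 0.26202 + 0.53066 = 1.67040 bits

log₂(4) = 2.00000 bits

D_KL(P||U) = 2.00000 - 1.67040 = 0.32960 ≈ 0.3296 bits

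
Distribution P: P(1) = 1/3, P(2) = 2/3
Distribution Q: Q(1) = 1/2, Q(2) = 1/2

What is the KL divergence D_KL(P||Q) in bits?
0.0817 bits

D_KL(P||Q) = Σ P(x) log₂(P(x)/Q(x))

Computing term by term:
  P(1)·log₂(P(1)/Q(1)) = (1/3)·log₂((1/3)/(1/2)) = -0.19499
  P(2)·log₂(P(2)/Q(2)) = (2/3)·log₂((2/3)/(1/2)) = 0.27669

D_KL(P||Q) = -0.19499 + 0.27669 = 0.08170 ≈ 0.0817 bits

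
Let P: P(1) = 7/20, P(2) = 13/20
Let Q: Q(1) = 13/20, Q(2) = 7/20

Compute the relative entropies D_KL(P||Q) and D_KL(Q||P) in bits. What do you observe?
D_KL(P||Q) = 0.2679 bits, D_KL(Q||P) = 0.2679 bits. The two directions give the same value here, because Q is a self-inverse relabeling of P; in general KL divergence is asymmetric.

D_KL(P||Q) = Σ P(x) log₂(P(x)/Q(x))

Computing term by term:
  P(1)·log₂(P(1)/Q(1)) = (7/20)·log₂((7/20)/(13/20)) = -0.31258
  P(2)·log₂(P(2)/Q(2)) = (13/20)·log₂((13/20)/(7/20)) = 0.58051

D_KL(P||Q) = -0.31258 + 0.58051 = 0.26793 ≈ 0.2679 bits

D_KL(Q||P) = Σ Q(x) log₂(Q(x)/P(x))

Computing term by term:
  Q(1)·log₂(Q(1)/P(1)) = (13/20)·log₂((13/20)/(7/20)) = 0.58051
  Q(2)·log₂(Q(2)/P(2)) = (7/20)·log₂((7/20)/(13/20)) = -0.31258

D_KL(Q||P) = 0.58051 - 0.31258 = 0.26793 ≈ 0.2679 bits

These ARE equal here. Q is P with outcomes relabeled (Q(1) = P(2), Q(2) = P(1)) by a relabeling that is its own inverse, so the two sums contain exactly the same terms in a different order. This is a special case — KL divergence is not symmetric in general: D_KL(P||Q) ≠ D_KL(Q||P) for most P, Q.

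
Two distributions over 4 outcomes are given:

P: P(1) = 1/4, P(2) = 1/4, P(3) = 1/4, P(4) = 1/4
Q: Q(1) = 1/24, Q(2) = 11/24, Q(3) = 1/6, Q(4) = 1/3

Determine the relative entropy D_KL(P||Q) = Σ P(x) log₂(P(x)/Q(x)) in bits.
0.4701 bits

D_KL(P||Q) = Σ P(x) log₂(P(x)/Q(x))

Computing term by term:
  P(1)·log₂(P(1)/Q(1)) = (1/4)·log₂((1/4)/(1/24)) = 0.64624
  P(2)·log₂(P(2)/Q(2)) = (1/4)·log₂((1/4)/(11/24)) = -0.21862
  P(3)·log₂(P(3)/Q(3)) = (1/4)·log₂((1/4)/(1/6)) = 0.14624
  P(4)·log₂(P(4)/Q(4)) = (1/4)·log₂((1/4)/(1/3)) = -0.10376

D_KL(P||Q) = 0.64624 - 0.21862 + 0.14624 - 0.10376 = 0.47010 ≈ 0.4701 bits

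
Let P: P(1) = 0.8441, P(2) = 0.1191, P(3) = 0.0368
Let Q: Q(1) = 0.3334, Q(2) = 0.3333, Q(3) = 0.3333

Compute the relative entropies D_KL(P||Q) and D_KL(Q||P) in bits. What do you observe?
D_KL(P||Q) = 0.8374 bits, D_KL(Q||P) = 1.1076 bits. The two directions give different values (D_KL(Q||P) exceeds D_KL(P||Q) by 0.2702 bits): KL divergence is asymmetric.

D_KL(P||Q) = Σ P(x) log₂(P(x)/Q(x))

Computing term by term:
  P(1)·log₂(P(1)/Q(1)) = 0.8441·log₂(0.8441/0.3334) = 1.13123
  P(2)·log₂(P(2)/Q(2)) = 0.1191·log₂(0.1191/0.3333) = -0.17682
  P(3)·log₂(P(3)/Q(3)) = 0.0368·log₂(0.0368/0.3333) = -0.11699

D_KL(P||Q) = 1.13123 - 0.17682 - 0.11699 = 0.83742 ≈ 0.8374 bits

D_KL(Q||P) = Σ Q(x) log₂(Q(x)/P(x))

Computing term by term:
  Q(1)·log₂(Q(1)/P(1)) = 0.3334·log₂(0.3334/0.8441) = -0.44681
  Q(2)·log₂(Q(2)/P(2)) = 0.3333·log₂(0.3333/0.1191) = 0.49483
  Q(3)·log₂(Q(3)/P(3)) = 0.3333·log₂(0.3333/0.0368) = 1.05958

D_KL(Q||P) = -0.44681 + 0.49483 + 1.05958 = 1.10760 ≈ 1.1076 bits

These are NOT equal (difference: 0.2702 bits). KL divergence is asymmetric: D_KL(P||Q) ≠ D_KL(Q||P) in general.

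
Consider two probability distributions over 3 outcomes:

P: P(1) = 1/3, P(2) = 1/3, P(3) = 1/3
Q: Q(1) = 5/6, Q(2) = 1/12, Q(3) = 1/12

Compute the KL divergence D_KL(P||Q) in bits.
0.8927 bits

D_KL(P||Q) = Σ P(x) log₂(P(x)/Q(x))

Computing term by term:
  P(1)·log₂(P(1)/Q(1)) = (1/3)·log₂((1/3)/(5/6)) = -0.44064
  P(2)·log₂(P(2)/Q(2)) = (1/3)·log₂((1/3)/(1/12)) = 0.66667
  P(3)·log₂(P(3)/Q(3)) = (1/3)·log₂((1/3)/(1/12)) = 0.66667

D_KL(P||Q) = -0.44064 + 0.66667 + 0.66667 = 0.89270 ≈ 0.8927 bits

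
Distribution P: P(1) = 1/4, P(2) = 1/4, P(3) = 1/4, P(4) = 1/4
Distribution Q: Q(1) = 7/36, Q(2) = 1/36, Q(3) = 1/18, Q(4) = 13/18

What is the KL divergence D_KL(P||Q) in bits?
1.0430 bits

D_KL(P||Q) = Σ P(x) log₂(P(x)/Q(x))

Computing term by term:
  P(1)·log₂(P(1)/Q(1)) = (1/4)·log₂((1/4)/(7/36)) = 0.09064
  P(2)·log₂(P(2)/Q(2)) = (1/4)·log₂((1/4)/(1/36)) = 0.79248
  P(3)·log₂(P(3)/Q(3)) = (1/4)·log₂((1/4)/(1/18)) = 0.54248
  P(4)·log₂(P(4)/Q(4)) = (1/4)·log₂((1/4)/(13/18)) = -0.38263

D_KL(P||Q) = 0.09064 + 0.79248 + 0.54248 - 0.38263 = 1.04297 ≈ 1.0430 bits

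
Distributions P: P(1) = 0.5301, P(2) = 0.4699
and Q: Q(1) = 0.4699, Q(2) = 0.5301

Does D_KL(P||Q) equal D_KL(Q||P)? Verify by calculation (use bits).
D_KL(P||Q) = 0.0105 bits, D_KL(Q||P) = 0.0105 bits. Yes — for this pair D_KL(P||Q) = D_KL(Q||P).

D_KL(P||Q) = Σ P(x) log₂(P(x)/Q(x))

Computing term by term:
  P(1)·log₂(P(1)/Q(1)) = 0.5301·log₂(0.5301/0.4699) = 0.09219
  P(2)·log₂(P(2)/Q(2)) = 0.4699·log₂(0.4699/0.5301) = -0.08172

D_KL(P||Q) = 0.09219 - 0.08172 = 0.01047 ≈ 0.0105 bits

D_KL(Q||P) = Σ Q(x) log₂(Q(x)/P(x))

Computing term by term:
  Q(1)·log₂(Q(1)/P(1)) = 0.4699·log₂(0.4699/0.5301) = -0.08172
  Q(2)·log₂(Q(2)/P(2)) = 0.5301·log₂(0.5301/0.4699) = 0.09219

D_KL(Q||P) = -0.08172 + 0.09219 = 0.01047 ≈ 0.0105 bits

These ARE equal here. Q is P with outcomes relabeled (Q(1) = P(2), Q(2) = P(1)) by a relabeling that is its own inverse, so the two sums contain exactly the same terms in a different order. This is a special case — KL divergence is not symmetric in general: D_KL(P||Q) ≠ D_KL(Q||P) for most P, Q.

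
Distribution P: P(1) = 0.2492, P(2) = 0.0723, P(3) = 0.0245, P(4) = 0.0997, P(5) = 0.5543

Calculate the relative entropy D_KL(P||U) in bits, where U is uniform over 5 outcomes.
0.6138 bits

U(i) = 1/5 for all i

D_KL(P||U) = Σ P(x) log₂(P(x) / (1/5))
           = Σ P(x) log₂(P(x)) + log₂(5)
           = log₂(5) - H(P)

H(P) = -Σ P(x) log₂(P(x)):
  -P(1)·log₂(P(1)) = -(0.2492)·log₂(0.2492) = 0.49955
  -P(2)·log₂(P(2)) = -(0.0723)·log₂(0.0723) = 0.27401
  -P(3)·log₂(P(3)) = -(0.0245)·log₂(0.0245) = 0.13110
  -P(4)·log₂(P(4)) = -(0.0997)·log₂(0.0997) = 0.33163
  -P(5)·log₂(P(5)) = -(0.5543)·log₂(0.5543) = 0.47185
H(P) = 0.49955 + 0.27401 + 0.13110 + 0.33163 + 0.47185 = 1.70814 bits

log₂(5) = 2.32193 bits

D_KL(P||U) = 2.32193 - 1.70814 = 0.61379 ≈ 0.6138 bits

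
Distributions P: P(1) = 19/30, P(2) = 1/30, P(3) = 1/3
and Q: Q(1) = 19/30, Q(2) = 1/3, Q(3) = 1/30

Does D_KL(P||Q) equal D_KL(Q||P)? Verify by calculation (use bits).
D_KL(P||Q) = 0.9966 bits, D_KL(Q||P) = 0.9966 bits. Yes — for this pair D_KL(P||Q) = D_KL(Q||P).

D_KL(P||Q) = Σ P(x) log₂(P(x)/Q(x))

Computing term by term:
  P(1)·log₂(P(1)/Q(1)) = (19/30)·log₂((19/30)/(19/30)) = 0.00000
  P(2)·log₂(P(2)/Q(2)) = (1/30)·log₂((1/30)/(1/3)) = -0.11073
  P(3)·log₂(P(3)/Q(3)) = (1/3)·log₂((1/3)/(1/30)) = 1.10731

D_KL(P||Q) = 0.00000 - 0.11073 + 1.10731 = 0.99658 ≈ 0.9966 bits

D_KL(Q||P) = Σ Q(x) log₂(Q(x)/P(x))

Computing term by term:
  Q(1)·log₂(Q(1)/P(1)) = (19/30)·log₂((19/30)/(19/30)) = 0.00000
  Q(2)·log₂(Q(2)/P(2)) = (1/3)·log₂((1/3)/(1/30)) = 1.10731
  Q(3)·log₂(Q(3)/P(3)) = (1/30)·log₂((1/30)/(1/3)) = -0.11073

D_KL(Q||P) = 0.00000 + 1.10731 - 0.11073 = 0.99658 ≈ 0.9966 bits

These ARE equal here. Q is P with outcomes relabeled (Q(2) = P(3), Q(3) = P(2)) by a relabeling that is its own inverse, so the two sums contain exactly the same terms in a different order. This is a special case — KL divergence is not symmetric in general: D_KL(P||Q) ≠ D_KL(Q||P) for most P, Q.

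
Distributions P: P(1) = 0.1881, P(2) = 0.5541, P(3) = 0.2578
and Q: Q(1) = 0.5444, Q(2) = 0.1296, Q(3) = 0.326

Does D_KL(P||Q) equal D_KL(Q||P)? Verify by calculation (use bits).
D_KL(P||Q) = 0.7858 bits, D_KL(Q||P) = 0.6734 bits. No — D_KL(P||Q) ≠ D_KL(Q||P) for this pair.

D_KL(P||Q) = Σ P(x) log₂(P(x)/Q(x))

Computing term by term:
  P(1)·log₂(P(1)/Q(1)) = 0.1881·log₂(0.1881/0.5444) = -0.28839
  P(2)·log₂(P(2)/Q(2)) = 0.5541·log₂(0.5541/0.1296) = 1.16144
  P(3)·log₂(P(3)/Q(3)) = 0.2578·log₂(0.2578/0.326) = -0.08730

D_KL(P||Q) = -0.28839 + 1.16144 - 0.08730 = 0.78575 ≈ 0.7858 bits

D_KL(Q||P) = Σ Q(x) log₂(Q(x)/P(x))

Computing term by term:
  Q(1)·log₂(Q(1)/P(1)) = 0.5444·log₂(0.5444/0.1881) = 0.83466
  Q(2)·log₂(Q(2)/P(2)) = 0.1296·log₂(0.1296/0.5541) = -0.27165
  Q(3)·log₂(Q(3)/P(3)) = 0.326·log₂(0.326/0.2578) = 0.11039

D_KL(Q||P) = 0.83466 - 0.27165 + 0.11039 = 0.67340 ≈ 0.6734 bits

These are NOT equal (difference: 0.1124 bits). KL divergence is asymmetric: D_KL(P||Q) ≠ D_KL(Q||P) in general.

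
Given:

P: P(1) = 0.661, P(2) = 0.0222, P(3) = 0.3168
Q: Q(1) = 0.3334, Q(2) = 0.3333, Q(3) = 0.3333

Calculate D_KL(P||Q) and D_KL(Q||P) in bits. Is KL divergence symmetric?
D_KL(P||Q) = 0.5427 bits, D_KL(Q||P) = 0.9978 bits. No, KL divergence is not symmetric.

D_KL(P||Q) = Σ P(x) log₂(P(x)/Q(x))

Computing term by term:
  P(1)·log₂(P(1)/Q(1)) = 0.661·log₂(0.661/0.3334) = 0.65267
  P(2)·log₂(P(2)/Q(2)) = 0.0222·log₂(0.0222/0.3333) = -0.08676
  P(3)·log₂(P(3)/Q(3)) = 0.3168·log₂(0.3168/0.3333) = -0.02321

D_KL(P||Q) = 0.65267 - 0.08676 - 0.02321 = 0.54270 ≈ 0.5427 bits

D_KL(Q||P) = Σ Q(x) log₂(Q(x)/P(x))

Computing term by term:
  Q(1)·log₂(Q(1)/P(1)) = 0.3334·log₂(0.3334/0.661) = -0.32920
  Q(2)·log₂(Q(2)/P(2)) = 0.3333·log₂(0.3333/0.0222) = 1.30260
  Q(3)·log₂(Q(3)/P(3)) = 0.3333·log₂(0.3333/0.3168) = 0.02441

D_KL(Q||P) = -0.32920 + 1.30260 + 0.02441 = 0.99781 ≈ 0.9978 bits

These are NOT equal (difference: 0.4551 bits). KL divergence is asymmetric: D_KL(P||Q) ≠ D_KL(Q||P) in general.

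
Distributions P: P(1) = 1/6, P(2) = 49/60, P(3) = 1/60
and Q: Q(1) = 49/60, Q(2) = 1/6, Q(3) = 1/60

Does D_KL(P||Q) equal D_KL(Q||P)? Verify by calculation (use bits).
D_KL(P||Q) = 1.4903 bits, D_KL(Q||P) = 1.4903 bits. Yes — for this pair D_KL(P||Q) = D_KL(Q||P).

D_KL(P||Q) = Σ P(x) log₂(P(x)/Q(x))

Computing term by term:
  P(1)·log₂(P(1)/Q(1)) = (1/6)·log₂((1/6)/(49/60)) = -0.38213
  P(2)·log₂(P(2)/Q(2)) = (49/60)·log₂((49/60)/(1/6)) = 1.87244
  P(3)·log₂(P(3)/Q(3)) = (1/60)·log₂((1/60)/(1/60)) = 0.00000

D_KL(P||Q) = -0.38213 + 1.87244 + 0.00000 = 1.49031 ≈ 1.4903 bits

D_KL(Q||P) = Σ Q(x) log₂(Q(x)/P(x))

Computing term by term:
  Q(1)·log₂(Q(1)/P(1)) = (49/60)·log₂((49/60)/(1/6)) = 1.87244
  Q(2)·log₂(Q(2)/P(2)) = (1/6)·log₂((1/6)/(49/60)) = -0.38213
  Q(3)·log₂(Q(3)/P(3)) = (1/60)·log₂((1/60)/(1/60)) = 0.00000

D_KL(Q||P) = 1.87244 - 0.38213 + 0.00000 = 1.49031 ≈ 1.4903 bits

These ARE equal here. Q is P with outcomes relabeled (Q(1) = P(2), Q(2) = P(1)) by a relabeling that is its own inverse, so the two sums contain exactly the same terms in a different order. This is a special case — KL divergence is not symmetric in general: D_KL(P||Q) ≠ D_KL(Q||P) for most P, Q.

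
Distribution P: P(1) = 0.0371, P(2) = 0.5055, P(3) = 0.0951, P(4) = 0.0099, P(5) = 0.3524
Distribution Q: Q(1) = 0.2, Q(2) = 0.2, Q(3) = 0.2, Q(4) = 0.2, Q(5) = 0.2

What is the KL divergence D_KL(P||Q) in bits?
0.7291 bits

D_KL(P||Q) = Σ P(x) log₂(P(x)/Q(x))

Computing term by term:
  P(1)·log₂(P(1)/Q(1)) = 0.0371·log₂(0.0371/0.2) = -0.09017
  P(2)·log₂(P(2)/Q(2)) = 0.5055·log₂(0.5055/0.2) = 0.67621
  P(3)·log₂(P(3)/Q(3)) = 0.0951·log₂(0.0951/0.2) = -0.10199
  P(4)·log₂(P(4)/Q(4)) = 0.0099·log₂(0.0099/0.2) = -0.04293
  P(5)·log₂(P(5)/Q(5)) = 0.3524·log₂(0.3524/0.2) = 0.28799

D_KL(P||Q) = -0.09017 + 0.67621 - 0.10199 - 0.04293 + 0.28799 = 0.72911 ≈ 0.7291 bits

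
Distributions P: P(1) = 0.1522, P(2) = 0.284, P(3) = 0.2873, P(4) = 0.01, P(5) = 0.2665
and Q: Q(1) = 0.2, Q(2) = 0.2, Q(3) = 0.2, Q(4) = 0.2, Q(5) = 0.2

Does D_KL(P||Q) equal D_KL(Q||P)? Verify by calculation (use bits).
D_KL(P||Q) = 0.3010 bits, D_KL(Q||P) = 0.6547 bits. No — D_KL(P||Q) ≠ D_KL(Q||P) for this pair.

D_KL(P||Q) = Σ P(x) log₂(P(x)/Q(x))

Computing term by term:
  P(1)·log₂(P(1)/Q(1)) = 0.1522·log₂(0.1522/0.2) = -0.05997
  P(2)·log₂(P(2)/Q(2)) = 0.284·log₂(0.284/0.2) = 0.14367
  P(3)·log₂(P(3)/Q(3)) = 0.2873·log₂(0.2873/0.2) = 0.15013
  P(4)·log₂(P(4)/Q(4)) = 0.01·log₂(0.01/0.2) = -0.04322
  P(5)·log₂(P(5)/Q(5)) = 0.2665·log₂(0.2665/0.2) = 0.11037

D_KL(P||Q) = -0.05997 + 0.14367 + 0.15013 - 0.04322 + 0.11037 = 0.30098 ≈ 0.3010 bits

D_KL(Q||P) = Σ Q(x) log₂(Q(x)/P(x))

Computing term by term:
  Q(1)·log₂(Q(1)/P(1)) = 0.2·log₂(0.2/0.1522) = 0.07881
  Q(2)·log₂(Q(2)/P(2)) = 0.2·log₂(0.2/0.284) = -0.10118
  Q(3)·log₂(Q(3)/P(3)) = 0.2·log₂(0.2/0.2873) = -0.10451
  Q(4)·log₂(Q(4)/P(4)) = 0.2·log₂(0.2/0.01) = 0.86439
  Q(5)·log₂(Q(5)/P(5)) = 0.2·log₂(0.2/0.2665) = -0.08283

D_KL(Q||P) = 0.07881 - 0.10118 - 0.10451 + 0.86439 - 0.08283 = 0.65468 ≈ 0.6547 bits

These are NOT equal (difference: 0.3537 bits). KL divergence is asymmetric: D_KL(P||Q) ≠ D_KL(Q||P) in general.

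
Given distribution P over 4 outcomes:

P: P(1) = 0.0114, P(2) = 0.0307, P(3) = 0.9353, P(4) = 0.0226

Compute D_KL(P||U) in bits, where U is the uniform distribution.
1.5583 bits

U(i) = 1/4 for all i

D_KL(P||U) = Σ P(x) log₂(P(x) / (1/4))
           = Σ P(x) log₂(P(x)) + log₂(4)
           = log₂(4) - H(P)

H(P) = -Σ P(x) log₂(P(x)):
  -P(1)·log₂(P(1)) = -(0.0114)·log₂(0.0114) = 0.07358
  -P(2)·log₂(P(2)) = -(0.0307)·log₂(0.0307) = 0.15429
  -P(3)·log₂(P(3)) = -(0.9353)·log₂(0.9353) = 0.09026
  -P(4)·log₂(P(4)) = -(0.0226)·log₂(0.0226) = 0.12357
H(P) = 0.07358 + 0.15429 + 0.09026 + 0.12357 = 0.44170 bits

log₂(4) = 2.00000 bits

D_KL(P||U) = 2.00000 - 0.44170 = 1.55830 ≈ 1.5583 bits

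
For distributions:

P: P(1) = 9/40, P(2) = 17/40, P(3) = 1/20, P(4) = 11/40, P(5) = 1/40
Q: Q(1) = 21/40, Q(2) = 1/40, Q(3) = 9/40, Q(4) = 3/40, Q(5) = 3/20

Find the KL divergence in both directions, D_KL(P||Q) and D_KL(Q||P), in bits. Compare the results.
D_KL(P||Q) = 1.8045 bits, D_KL(Q||P) = 1.2750 bits. D_KL(P||Q) is larger than D_KL(Q||P) by 0.5295 bits; the two directions differ.

D_KL(P||Q) = Σ P(x) log₂(P(x)/Q(x))

Computing term by term:
  P(1)·log₂(P(1)/Q(1)) = (9/40)·log₂((9/40)/(21/40)) = -0.27504
  P(2)·log₂(P(2)/Q(2)) = (17/40)·log₂((17/40)/(1/40)) = 1.73717
  P(3)·log₂(P(3)/Q(3)) = (1/20)·log₂((1/20)/(9/40)) = -0.10850
  P(4)·log₂(P(4)/Q(4)) = (11/40)·log₂((11/40)/(3/40)) = 0.51548
  P(5)·log₂(P(5)/Q(5)) = (1/40)·log₂((1/40)/(3/20)) = -0.06462

D_KL(P||Q) = -0.27504 + 1.73717 - 0.10850 + 0.51548 - 0.06462 = 1.80449 ≈ 1.8045 bits

D_KL(Q||P) = Σ Q(x) log₂(Q(x)/P(x))

Computing term by term:
  Q(1)·log₂(Q(1)/P(1)) = (21/40)·log₂((21/40)/(9/40)) = 0.64176
  Q(2)·log₂(Q(2)/P(2)) = (1/40)·log₂((1/40)/(17/40)) = -0.10219
  Q(3)·log₂(Q(3)/P(3)) = (9/40)·log₂((9/40)/(1/20)) = 0.48823
  Q(4)·log₂(Q(4)/P(4)) = (3/40)·log₂((3/40)/(11/40)) = -0.14059
  Q(5)·log₂(Q(5)/P(5)) = (3/20)·log₂((3/20)/(1/40)) = 0.38774

D_KL(Q||P) = 0.64176 - 0.10219 + 0.48823 - 0.14059 + 0.38774 = 1.27495 ≈ 1.2750 bits

These are NOT equal (difference: 0.5295 bits). KL divergence is asymmetric: D_KL(P||Q) ≠ D_KL(Q||P) in general.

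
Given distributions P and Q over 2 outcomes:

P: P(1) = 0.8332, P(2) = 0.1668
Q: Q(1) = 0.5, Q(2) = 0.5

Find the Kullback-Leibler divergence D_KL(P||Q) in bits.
0.3497 bits

D_KL(P||Q) = Σ P(x) log₂(P(x)/Q(x))

Computing term by term:
  P(1)·log₂(P(1)/Q(1)) = 0.8332·log₂(0.8332/0.5) = 0.61385
  P(2)·log₂(P(2)/Q(2)) = 0.1668·log₂(0.1668/0.5) = -0.26418

D_KL(P||Q) = 0.61385 - 0.26418 = 0.34967 ≈ 0.3497 bits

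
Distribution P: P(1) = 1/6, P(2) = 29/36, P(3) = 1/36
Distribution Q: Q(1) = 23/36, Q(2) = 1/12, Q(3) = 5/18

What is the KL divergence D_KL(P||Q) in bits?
2.2212 bits

D_KL(P||Q) = Σ P(x) log₂(P(x)/Q(x))

Computing term by term:
  P(1)·log₂(P(1)/Q(1)) = (1/6)·log₂((1/6)/(23/36)) = -0.32310
  P(2)·log₂(P(2)/Q(2)) = (29/36)·log₂((29/36)/(1/12)) = 2.63660
  P(3)·log₂(P(3)/Q(3)) = (1/36)·log₂((1/36)/(5/18)) = -0.09228

D_KL(P||Q) = -0.32310 + 2.63660 - 0.09228 = 2.22122 ≈ 2.2212 bits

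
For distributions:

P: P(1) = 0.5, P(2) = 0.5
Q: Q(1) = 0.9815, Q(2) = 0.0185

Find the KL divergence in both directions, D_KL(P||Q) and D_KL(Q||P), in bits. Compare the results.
D_KL(P||Q) = 1.8916 bits, D_KL(Q||P) = 0.8671 bits. D_KL(P||Q) is larger than D_KL(Q||P) by 1.0245 bits; the two directions differ.

D_KL(P||Q) = Σ P(x) log₂(P(x)/Q(x))

Computing term by term:
  P(1)·log₂(P(1)/Q(1)) = 0.5·log₂(0.5/0.9815) = -0.48653
  P(2)·log₂(P(2)/Q(2)) = 0.5·log₂(0.5/0.0185) = 2.37817

D_KL(P||Q) = -0.48653 + 2.37817 = 1.89164 ≈ 1.8916 bits

D_KL(Q||P) = Σ Q(x) log₂(Q(x)/P(x))

Computing term by term:
  Q(1)·log₂(Q(1)/P(1)) = 0.9815·log₂(0.9815/0.5) = 0.95506
  Q(2)·log₂(Q(2)/P(2)) = 0.0185·log₂(0.0185/0.5) = -0.08799

D_KL(Q||P) = 0.95506 - 0.08799 = 0.86707 ≈ 0.8671 bits

These are NOT equal (difference: 1.0245 bits). KL divergence is asymmetric: D_KL(P||Q) ≠ D_KL(Q||P) in general.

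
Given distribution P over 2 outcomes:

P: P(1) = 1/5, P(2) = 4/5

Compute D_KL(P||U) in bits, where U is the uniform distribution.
0.2781 bits

U(i) = 1/2 for all i

D_KL(P||U) = Σ P(x) log₂(P(x) / (1/2))
           = Σ P(x) log₂(P(x)) + log₂(2)
           = log₂(2) - H(P)

H(P) = -Σ P(x) log₂(P(x)):
  -P(1)·log₂(P(1)) = -(1/5)·log₂(1/5) = 0.46439
  -P(2)·log₂(P(2)) = -(4/5)·log₂(4/5) = 0.25754
H(P) = 0.46439 + 0.25754 = 0.72193 bits

log₂(2) = 1.00000 bits

D_KL(P||U) = 1.00000 - 0.72193 = 0.27807 ≈ 0.2781 bits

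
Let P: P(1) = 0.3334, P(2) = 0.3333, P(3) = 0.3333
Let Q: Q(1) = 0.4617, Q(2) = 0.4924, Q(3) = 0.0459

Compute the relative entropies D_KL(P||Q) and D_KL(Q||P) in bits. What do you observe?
D_KL(P||Q) = 0.6091 bits, D_KL(Q||P) = 0.3628 bits. The two directions give different values (D_KL(P||Q) exceeds D_KL(Q||P) by 0.2463 bits): KL divergence is asymmetric.

D_KL(P||Q) = Σ P(x) log₂(P(x)/Q(x))

Computing term by term:
  P(1)·log₂(P(1)/Q(1)) = 0.3334·log₂(0.3334/0.4617) = -0.15660
  P(2)·log₂(P(2)/Q(2)) = 0.3333·log₂(0.3333/0.4924) = -0.18765
  P(3)·log₂(P(3)/Q(3)) = 0.3333·log₂(0.3333/0.0459) = 0.95332

D_KL(P||Q) = -0.15660 - 0.18765 + 0.95332 = 0.60907 ≈ 0.6091 bits

D_KL(Q||P) = Σ Q(x) log₂(Q(x)/P(x))

Computing term by term:
  Q(1)·log₂(Q(1)/P(1)) = 0.4617·log₂(0.4617/0.3334) = 0.21686
  Q(2)·log₂(Q(2)/P(2)) = 0.4924·log₂(0.4924/0.3333) = 0.27723
  Q(3)·log₂(Q(3)/P(3)) = 0.0459·log₂(0.0459/0.3333) = -0.13129

D_KL(Q||P) = 0.21686 + 0.27723 - 0.13129 = 0.36280 ≈ 0.3628 bits

These are NOT equal (difference: 0.2463 bits). KL divergence is asymmetric: D_KL(P||Q) ≠ D_KL(Q||P) in general.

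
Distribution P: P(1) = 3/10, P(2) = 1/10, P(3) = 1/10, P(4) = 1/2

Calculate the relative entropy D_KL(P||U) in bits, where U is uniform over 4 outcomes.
0.3145 bits

U(i) = 1/4 for all i

D_KL(P||U) = Σ P(x) log₂(P(x) / (1/4))
           = Σ P(x) log₂(P(x)) + log₂(4)
           = log₂(4) - H(P)

H(P) = -Σ P(x) log₂(P(x)):
  -P(1)·log₂(P(1)) = -(3/10)·log₂(3/10) = 0.52109
  -P(2)·log₂(P(2)) = -(1/10)·log₂(1/10) = 0.33219
  -P(3)·log₂(P(3)) = -(1/10)·log₂(1/10) = 0.33219
  -P(4)·log₂(P(4)) = -(1/2)·log₂(1/2) = 0.50000
H(P) = 0.52109 + 0.33219 + 0.33219 + 0.50000 = 1.68547 bits

log₂(4) = 2.00000 bits

D_KL(P||U) = 2.00000 - 1.68547 = 0.31453 ≈ 0.3145 bits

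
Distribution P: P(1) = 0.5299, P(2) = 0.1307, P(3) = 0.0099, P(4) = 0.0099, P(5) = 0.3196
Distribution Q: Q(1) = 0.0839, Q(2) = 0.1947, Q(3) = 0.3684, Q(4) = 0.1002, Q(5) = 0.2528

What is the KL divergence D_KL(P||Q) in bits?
1.3572 bits

D_KL(P||Q) = Σ P(x) log₂(P(x)/Q(x))

Computing term by term:
  P(1)·log₂(P(1)/Q(1)) = 0.5299·log₂(0.5299/0.0839) = 1.40899
  P(2)·log₂(P(2)/Q(2)) = 0.1307·log₂(0.1307/0.1947) = -0.07515
  P(3)·log₂(P(3)/Q(3)) = 0.0099·log₂(0.0099/0.3684) = -0.05166
  P(4)·log₂(P(4)/Q(4)) = 0.0099·log₂(0.0099/0.1002) = -0.03306
  P(5)·log₂(P(5)/Q(5)) = 0.3196·log₂(0.3196/0.2528) = 0.10811

D_KL(P||Q) = 1.40899 - 0.07515 - 0.05166 - 0.03306 + 0.10811 = 1.35723 ≈ 1.3572 bits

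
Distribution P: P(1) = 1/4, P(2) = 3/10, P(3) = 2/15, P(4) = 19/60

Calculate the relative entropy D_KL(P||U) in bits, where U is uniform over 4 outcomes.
0.0660 bits

U(i) = 1/4 for all i

D_KL(P||U) = Σ P(x) log₂(P(x) / (1/4))
           = Σ P(x) log₂(P(x)) + log₂(4)
           = log₂(4) - H(P)

H(P) = -Σ P(x) log₂(P(x)):
  -P(1)·log₂(P(1)) = -(1/4)·log₂(1/4) = 0.50000
  -P(2)·log₂(P(2)) = -(3/10)·log₂(3/10) = 0.52109
  -P(3)·log₂(P(3)) = -(2/15)·log₂(2/15) = 0.38759
  -P(4)·log₂(P(4)) = -(19/60)·log₂(19/60) = 0.52534
H(P) = 0.50000 + 0.52109 + 0.38759 + 0.52534 = 1.93402 bits

log₂(4) = 2.00000 bits

D_KL(P||U) = 2.00000 - 1.93402 = 0.06598 ≈ 0.0660 bits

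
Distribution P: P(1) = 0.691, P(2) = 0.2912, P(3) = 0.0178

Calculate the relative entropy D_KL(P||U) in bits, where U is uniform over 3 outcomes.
0.5947 bits

U(i) = 1/3 for all i

D_KL(P||U) = Σ P(x) log₂(P(x) / (1/3))
           = Σ P(x) log₂(P(x)) + log₂(3)
           = log₂(3) - H(P)

H(P) = -Σ P(x) log₂(P(x)):
  -P(1)·log₂(P(1)) = -(0.691)·log₂(0.691) = 0.36847
  -P(2)·log₂(P(2)) = -(0.2912)·log₂(0.2912) = 0.51831
  -P(3)·log₂(P(3)) = -(0.0178)·log₂(0.0178) = 0.10345
H(P) = 0.36847 + 0.51831 + 0.10345 = 0.99023 bits

log₂(3) = 1.58496 bits

D_KL(P||U) = 1.58496 - 0.99023 = 0.59473 ≈ 0.5947 bits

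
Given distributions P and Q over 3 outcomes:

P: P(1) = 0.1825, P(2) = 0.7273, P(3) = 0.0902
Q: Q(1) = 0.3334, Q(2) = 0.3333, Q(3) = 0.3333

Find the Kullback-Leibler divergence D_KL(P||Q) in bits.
0.4900 bits

D_KL(P||Q) = Σ P(x) log₂(P(x)/Q(x))

Computing term by term:
  P(1)·log₂(P(1)/Q(1)) = 0.1825·log₂(0.1825/0.3334) = -0.15866
  P(2)·log₂(P(2)/Q(2)) = 0.7273·log₂(0.7273/0.3333) = 0.81874
  P(3)·log₂(P(3)/Q(3)) = 0.0902·log₂(0.0902/0.3333) = -0.17008

D_KL(P||Q) = -0.15866 + 0.81874 - 0.17008 = 0.49000 ≈ 0.4900 bits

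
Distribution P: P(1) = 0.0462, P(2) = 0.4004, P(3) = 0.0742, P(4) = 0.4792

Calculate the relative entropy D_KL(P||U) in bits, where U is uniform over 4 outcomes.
0.4793 bits

U(i) = 1/4 for all i

D_KL(P||U) = Σ P(x) log₂(P(x) / (1/4))
           = Σ P(x) log₂(P(x)) + log₂(4)
           = log₂(4) - H(P)

H(P) = -Σ P(x) log₂(P(x)):
  -P(1)·log₂(P(1)) = -(0.0462)·log₂(0.0462) = 0.20494
  -P(2)·log₂(P(2)) = -(0.4004)·log₂(0.4004) = 0.52872
  -P(3)·log₂(P(3)) = -(0.0742)·log₂(0.0742) = 0.27843
  -P(4)·log₂(P(4)) = -(0.4792)·log₂(0.4792) = 0.50858
H(P) = 0.20494 + 0.52872 + 0.27843 + 0.50858 = 1.52067 bits

log₂(4) = 2.00000 bits

D_KL(P||U) = 2.00000 - 1.52067 = 0.47933 ≈ 0.4793 bits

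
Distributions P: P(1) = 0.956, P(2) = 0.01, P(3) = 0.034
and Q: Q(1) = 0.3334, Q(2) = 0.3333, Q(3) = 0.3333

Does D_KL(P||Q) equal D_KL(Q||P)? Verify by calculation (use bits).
D_KL(P||Q) = 1.2903 bits, D_KL(Q||P) = 2.2770 bits. No — D_KL(P||Q) ≠ D_KL(Q||P) for this pair.

D_KL(P||Q) = Σ P(x) log₂(P(x)/Q(x))

Computing term by term:
  P(1)·log₂(P(1)/Q(1)) = 0.956·log₂(0.956/0.3334) = 1.45289
  P(2)·log₂(P(2)/Q(2)) = 0.01·log₂(0.01/0.3333) = -0.05059
  P(3)·log₂(P(3)/Q(3)) = 0.034·log₂(0.034/0.3333) = -0.11197

D_KL(P||Q) = 1.45289 - 0.05059 - 0.11197 = 1.29033 ≈ 1.2903 bits

D_KL(Q||P) = Σ Q(x) log₂(Q(x)/P(x))

Computing term by term:
  Q(1)·log₂(Q(1)/P(1)) = 0.3334·log₂(0.3334/0.956) = -0.50669
  Q(2)·log₂(Q(2)/P(2)) = 0.3333·log₂(0.3333/0.01) = 1.68608
  Q(3)·log₂(Q(3)/P(3)) = 0.3333·log₂(0.3333/0.034) = 1.09763

D_KL(Q||P) = -0.50669 + 1.68608 + 1.09763 = 2.27702 ≈ 2.2770 bits

These are NOT equal (difference: 0.9867 bits). KL divergence is asymmetric: D_KL(P||Q) ≠ D_KL(Q||P) in general.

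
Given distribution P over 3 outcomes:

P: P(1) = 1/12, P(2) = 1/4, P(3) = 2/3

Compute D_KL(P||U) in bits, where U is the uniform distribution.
0.3962 bits

U(i) = 1/3 for all i

D_KL(P||U) = Σ P(x) log₂(P(x) / (1/3))
           = Σ P(x) log₂(P(x)) + log₂(3)
           = log₂(3) - H(P)

H(P) = -Σ P(x) log₂(P(x)):
  -P(1)·log₂(P(1)) = -(1/12)·log₂(1/12) = 0.29875
  -P(2)·log₂(P(2)) = -(1/4)·log₂(1/4) = 0.50000
  -P(3)·log₂(P(3)) = -(2/3)·log₂(2/3) = 0.38998
H(P) = 0.29875 + 0.50000 + 0.38998 = 1.18873 bits

log₂(3) = 1.58496 bits

D_KL(P||U) = 1.58496 - 1.18873 = 0.39623 ≈ 0.3962 bits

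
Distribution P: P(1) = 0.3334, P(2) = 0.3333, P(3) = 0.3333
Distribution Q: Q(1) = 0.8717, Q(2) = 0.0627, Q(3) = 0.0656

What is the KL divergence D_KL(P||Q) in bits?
1.1227 bits

D_KL(P||Q) = Σ P(x) log₂(P(x)/Q(x))

Computing term by term:
  P(1)·log₂(P(1)/Q(1)) = 0.3334·log₂(0.3334/0.8717) = -0.46228
  P(2)·log₂(P(2)/Q(2)) = 0.3333·log₂(0.3333/0.0627) = 0.80335
  P(3)·log₂(P(3)/Q(3)) = 0.3333·log₂(0.3333/0.0656) = 0.78161

D_KL(P||Q) = -0.46228 + 0.80335 + 0.78161 = 1.12268 ≈ 1.1227 bits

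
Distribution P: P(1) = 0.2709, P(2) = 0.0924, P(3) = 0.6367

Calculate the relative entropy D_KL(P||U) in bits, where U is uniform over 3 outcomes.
0.3424 bits

U(i) = 1/3 for all i

D_KL(P||U) = Σ P(x) log₂(P(x) / (1/3))
           = Σ P(x) log₂(P(x)) + log₂(3)
           = log₂(3) - H(P)

H(P) = -Σ P(x) log₂(P(x)):
  -P(1)·log₂(P(1)) = -(0.2709)·log₂(0.2709) = 0.51042
  -P(2)·log₂(P(2)) = -(0.0924)·log₂(0.0924) = 0.31748
  -P(3)·log₂(P(3)) = -(0.6367)·log₂(0.6367) = 0.41469
H(P) = 0.51042 + 0.31748 + 0.41469 = 1.24259 bits

log₂(3) = 1.58496 bits

D_KL(P||U) = 1.58496 - 1.24259 = 0.34237 ≈ 0.3424 bits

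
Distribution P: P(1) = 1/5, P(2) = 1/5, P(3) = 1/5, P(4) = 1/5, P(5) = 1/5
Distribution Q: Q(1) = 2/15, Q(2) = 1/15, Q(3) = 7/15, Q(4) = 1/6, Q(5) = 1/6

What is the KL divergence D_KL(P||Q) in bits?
0.2947 bits

D_KL(P||Q) = Σ P(x) log₂(P(x)/Q(x))

Computing term by term:
  P(1)·log₂(P(1)/Q(1)) = (1/5)·log₂((1/5)/(2/15)) = 0.11699
  P(2)·log₂(P(2)/Q(2)) = (1/5)·log₂((1/5)/(1/15)) = 0.31699
  P(3)·log₂(P(3)/Q(3)) = (1/5)·log₂((1/5)/(7/15)) = -0.24448
  P(4)·log₂(P(4)/Q(4)) = (1/5)·log₂((1/5)/(1/6)) = 0.05261
  P(5)·log₂(P(5)/Q(5)) = (1/5)·log₂((1/5)/(1/6)) = 0.05261

D_KL(P||Q) = 0.11699 + 0.31699 - 0.24448 + 0.05261 + 0.05261 = 0.29472 ≈ 0.2947 bits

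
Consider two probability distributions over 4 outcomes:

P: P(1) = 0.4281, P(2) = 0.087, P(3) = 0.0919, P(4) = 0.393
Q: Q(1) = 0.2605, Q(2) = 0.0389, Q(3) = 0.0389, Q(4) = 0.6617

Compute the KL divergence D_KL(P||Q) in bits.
0.2264 bits

D_KL(P||Q) = Σ P(x) log₂(P(x)/Q(x))

Computing term by term:
  P(1)·log₂(P(1)/Q(1)) = 0.4281·log₂(0.4281/0.2605) = 0.30680
  P(2)·log₂(P(2)/Q(2)) = 0.087·log₂(0.087/0.0389) = 0.10103
  P(3)·log₂(P(3)/Q(3)) = 0.0919·log₂(0.0919/0.0389) = 0.11398
  P(4)·log₂(P(4)/Q(4)) = 0.393·log₂(0.393/0.6617) = -0.29540

D_KL(P||Q) = 0.30680 + 0.10103 + 0.11398 - 0.29540 = 0.22641 ≈ 0.2264 bits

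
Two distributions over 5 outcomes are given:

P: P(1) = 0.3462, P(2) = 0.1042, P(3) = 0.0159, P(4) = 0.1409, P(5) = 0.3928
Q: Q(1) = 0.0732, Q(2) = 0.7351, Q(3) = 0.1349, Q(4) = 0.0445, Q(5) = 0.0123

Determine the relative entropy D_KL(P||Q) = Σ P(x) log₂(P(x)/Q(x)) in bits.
2.6305 bits

D_KL(P||Q) = Σ P(x) log₂(P(x)/Q(x))

Computing term by term:
  P(1)·log₂(P(1)/Q(1)) = 0.3462·log₂(0.3462/0.0732) = 0.77607
  P(2)·log₂(P(2)/Q(2)) = 0.1042·log₂(0.1042/0.7351) = -0.29370
  P(3)·log₂(P(3)/Q(3)) = 0.0159·log₂(0.0159/0.1349) = -0.04905
  P(4)·log₂(P(4)/Q(4)) = 0.1409·log₂(0.1409/0.0445) = 0.23429
  P(5)·log₂(P(5)/Q(5)) = 0.3928·log₂(0.3928/0.0123) = 1.96285

D_KL(P||Q) = 0.77607 - 0.29370 - 0.04905 + 0.23429 + 1.96285 = 2.63046 ≈ 2.6305 bits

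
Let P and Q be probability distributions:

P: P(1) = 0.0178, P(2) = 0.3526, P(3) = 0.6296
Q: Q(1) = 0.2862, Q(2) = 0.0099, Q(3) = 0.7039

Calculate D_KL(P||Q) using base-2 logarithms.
1.6448 bits

D_KL(P||Q) = Σ P(x) log₂(P(x)/Q(x))

Computing term by term:
  P(1)·log₂(P(1)/Q(1)) = 0.0178·log₂(0.0178/0.2862) = -0.07133
  P(2)·log₂(P(2)/Q(2)) = 0.3526·log₂(0.3526/0.0099) = 1.81746
  P(3)·log₂(P(3)/Q(3)) = 0.6296·log₂(0.6296/0.7039) = -0.10132

D_KL(P||Q) = -0.07133 + 1.81746 - 0.10132 = 1.64481 ≈ 1.6448 bits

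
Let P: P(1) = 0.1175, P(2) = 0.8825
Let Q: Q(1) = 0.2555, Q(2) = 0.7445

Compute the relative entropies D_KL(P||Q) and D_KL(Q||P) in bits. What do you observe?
D_KL(P||Q) = 0.0848 bits, D_KL(Q||P) = 0.1037 bits. The two directions give different values (D_KL(Q||P) exceeds D_KL(P||Q) by 0.0189 bits): KL divergence is asymmetric.

D_KL(P||Q) = Σ P(x) log₂(P(x)/Q(x))

Computing term by term:
  P(1)·log₂(P(1)/Q(1)) = 0.1175·log₂(0.1175/0.2555) = -0.13168
  P(2)·log₂(P(2)/Q(2)) = 0.8825·log₂(0.8825/0.7445) = 0.21650

D_KL(P||Q) = -0.13168 + 0.21650 = 0.08482 ≈ 0.0848 bits

D_KL(Q||P) = Σ Q(x) log₂(Q(x)/P(x))

Computing term by term:
  Q(1)·log₂(Q(1)/P(1)) = 0.2555·log₂(0.2555/0.1175) = 0.28633
  Q(2)·log₂(Q(2)/P(2)) = 0.7445·log₂(0.7445/0.8825) = -0.18264

D_KL(Q||P) = 0.28633 - 0.18264 = 0.10369 ≈ 0.1037 bits

These are NOT equal (difference: 0.0189 bits). KL divergence is asymmetric: D_KL(P||Q) ≠ D_KL(Q||P) in general.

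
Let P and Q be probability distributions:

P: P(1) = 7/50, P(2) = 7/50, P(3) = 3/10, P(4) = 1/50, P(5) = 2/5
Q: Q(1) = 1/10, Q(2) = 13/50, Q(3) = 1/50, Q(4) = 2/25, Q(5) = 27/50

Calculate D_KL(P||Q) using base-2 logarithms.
0.9018 bits

D_KL(P||Q) = Σ P(x) log₂(P(x)/Q(x))

Computing term by term:
  P(1)·log₂(P(1)/Q(1)) = (7/50)·log₂((7/50)/(1/10)) = 0.06796
  P(2)·log₂(P(2)/Q(2)) = (7/50)·log₂((7/50)/(13/50)) = -0.12503
  P(3)·log₂(P(3)/Q(3)) = (3/10)·log₂((3/10)/(1/50)) = 1.17207
  P(4)·log₂(P(4)/Q(4)) = (1/50)·log₂((1/50)/(2/25)) = -0.04000
  P(5)·log₂(P(5)/Q(5)) = (2/5)·log₂((2/5)/(27/50)) = -0.17318

D_KL(P||Q) = 0.06796 - 0.12503 + 1.17207 - 0.04000 - 0.17318 = 0.90182 ≈ 0.9018 bits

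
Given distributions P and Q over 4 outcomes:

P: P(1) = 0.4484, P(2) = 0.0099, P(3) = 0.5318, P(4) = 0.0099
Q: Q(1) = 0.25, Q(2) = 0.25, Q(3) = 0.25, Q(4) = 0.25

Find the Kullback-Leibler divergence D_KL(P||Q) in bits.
0.8648 bits

D_KL(P||Q) = Σ P(x) log₂(P(x)/Q(x))

Computing term by term:
  P(1)·log₂(P(1)/Q(1)) = 0.4484·log₂(0.4484/0.25) = 0.37794
  P(2)·log₂(P(2)/Q(2)) = 0.0099·log₂(0.0099/0.25) = -0.04612
  P(3)·log₂(P(3)/Q(3)) = 0.5318·log₂(0.5318/0.25) = 0.57911
  P(4)·log₂(P(4)/Q(4)) = 0.0099·log₂(0.0099/0.25) = -0.04612

D_KL(P||Q) = 0.37794 - 0.04612 + 0.57911 - 0.04612 = 0.86481 ≈ 0.8648 bits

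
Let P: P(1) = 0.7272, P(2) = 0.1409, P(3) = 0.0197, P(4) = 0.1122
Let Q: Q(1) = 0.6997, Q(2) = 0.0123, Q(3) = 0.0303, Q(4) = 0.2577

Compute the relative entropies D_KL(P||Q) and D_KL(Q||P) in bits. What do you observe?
D_KL(P||Q) = 0.3893 bits, D_KL(Q||P) = 0.2458 bits. The two directions give different values (D_KL(P||Q) exceeds D_KL(Q||P) by 0.1435 bits): KL divergence is asymmetric.

D_KL(P||Q) = Σ P(x) log₂(P(x)/Q(x))

Computing term by term:
  P(1)·log₂(P(1)/Q(1)) = 0.7272·log₂(0.7272/0.6997) = 0.04044
  P(2)·log₂(P(2)/Q(2)) = 0.1409·log₂(0.1409/0.0123) = 0.49568
  P(3)·log₂(P(3)/Q(3)) = 0.0197·log₂(0.0197/0.0303) = -0.01224
  P(4)·log₂(P(4)/Q(4)) = 0.1122·log₂(0.1122/0.2577) = -0.13460

D_KL(P||Q) = 0.04044 + 0.49568 - 0.01224 - 0.13460 = 0.38928 ≈ 0.3893 bits

D_KL(Q||P) = Σ Q(x) log₂(Q(x)/P(x))

Computing term by term:
  Q(1)·log₂(Q(1)/P(1)) = 0.6997·log₂(0.6997/0.7272) = -0.03891
  Q(2)·log₂(Q(2)/P(2)) = 0.0123·log₂(0.0123/0.1409) = -0.04327
  Q(3)·log₂(Q(3)/P(3)) = 0.0303·log₂(0.0303/0.0197) = 0.01882
  Q(4)·log₂(Q(4)/P(4)) = 0.2577·log₂(0.2577/0.1122) = 0.30914

D_KL(Q||P) = -0.03891 - 0.04327 + 0.01882 + 0.30914 = 0.24578 ≈ 0.2458 bits

These are NOT equal (difference: 0.1435 bits). KL divergence is asymmetric: D_KL(P||Q) ≠ D_KL(Q||P) in general.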